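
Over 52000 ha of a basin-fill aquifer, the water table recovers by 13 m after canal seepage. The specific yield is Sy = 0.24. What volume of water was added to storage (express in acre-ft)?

A = 52000 ha = 5.2 × 10^8 m²
ΔV = Sy × A × Δh = 0.24 × 5.2 × 10^8 m² × 13 m = 1.622 × 10^9 m³
ΔV = 1.622 × 10^9 m³ = 1.315 × 10^6 acre-ft

ΔV ≈ 1.32 × 10^6 acre-ft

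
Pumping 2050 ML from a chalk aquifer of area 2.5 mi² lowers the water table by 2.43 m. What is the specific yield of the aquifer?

A = 2.5 mi² = 6.475 × 10^6 m²
ΔV = 2050 ML = 2.05 × 10^6 m³
Sy = ΔV / (A × Δh) = 2.05 × 10^6 m³ / (6.475 × 10^6 m² × 2.43 m) = 0.1303

Sy ≈ 0.13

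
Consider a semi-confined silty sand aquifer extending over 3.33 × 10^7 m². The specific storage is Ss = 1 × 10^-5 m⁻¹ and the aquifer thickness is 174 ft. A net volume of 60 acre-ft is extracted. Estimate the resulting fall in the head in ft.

b = 174 ft = 53.04 m
S = Ss × b = 1 × 10^-5 m⁻¹ × 53.04 m = 5.304 × 10^-4
ΔV = 60 acre-ft = 74010 m³
Δh = ΔV / (S × A) = 74010 m³ / (5.304 × 10^-4 × 3.33 × 10^7 m²) = 4.191 m
Δh = 4.191 m = 13.75 ft

Δh ≈ 13.7 ft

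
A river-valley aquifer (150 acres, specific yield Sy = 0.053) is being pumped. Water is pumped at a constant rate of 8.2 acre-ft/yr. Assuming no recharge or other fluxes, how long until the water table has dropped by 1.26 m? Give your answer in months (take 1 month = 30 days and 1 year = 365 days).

A = 150 acres = 6.07 × 10^5 m²
ΔV = Sy × A × Δh = 0.053 × 6.07 × 10^5 × 1.26 = 40540 m³
Q = 8.2 acre-ft/yr = 27.71 m³/d
t = ΔV / Q = 40540 m³ / 27.71 m³/d = 1463 d
t = 1463 d ≈ 48.76 months

t ≈ 48.8 months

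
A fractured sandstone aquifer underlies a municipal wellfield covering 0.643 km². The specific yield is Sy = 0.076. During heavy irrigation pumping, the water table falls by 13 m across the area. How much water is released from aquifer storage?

ΔV ≈ 6.35 × 10^5 m³

A = 0.643 km² = 6.43 × 10^5 m²
ΔV = Sy × A × Δh = 0.076 × 6.43 × 10^5 m² × 13 m = 6.353 × 10^5 m³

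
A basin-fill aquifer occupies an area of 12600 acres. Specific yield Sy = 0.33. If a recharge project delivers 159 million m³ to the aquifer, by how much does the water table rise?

Δh ≈ 9.45 m

A = 12600 acres = 5.099 × 10^7 m²
ΔV = 159 million m³ = 1.59 × 10^8 m³
Δh = ΔV / (Sy × A) = 1.59 × 10^8 m³ / (0.33 × 5.099 × 10^7 m²) = 9.449 m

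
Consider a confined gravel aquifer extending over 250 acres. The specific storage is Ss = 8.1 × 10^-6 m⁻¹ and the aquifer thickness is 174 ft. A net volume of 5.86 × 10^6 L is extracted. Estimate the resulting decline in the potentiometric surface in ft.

Δh ≈ 44.2 ft

b = 174 ft = 53.04 m
S = Ss × b = 8.1 × 10^-6 m⁻¹ × 53.04 m = 4.296 × 10^-4
A = 250 acres = 1.012 × 10^6 m²
ΔV = 5.86 × 10^6 L = 5860 m³
Δh = ΔV / (S × A) = 5860 m³ / (4.296 × 10^-4 × 1.012 × 10^6 m²) = 13.48 m
Δh = 13.48 m = 44.24 ft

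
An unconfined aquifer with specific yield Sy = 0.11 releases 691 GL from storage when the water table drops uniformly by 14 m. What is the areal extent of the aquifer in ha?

A ≈ 44900 ha

ΔV = 691 GL = 6.91 × 10^8 m³
A = ΔV / (Sy × Δh) = 6.91 × 10^8 / (0.11 × 14) = 4.487 × 10^8 m²
A = 4.487 × 10^8 m² = 44870 ha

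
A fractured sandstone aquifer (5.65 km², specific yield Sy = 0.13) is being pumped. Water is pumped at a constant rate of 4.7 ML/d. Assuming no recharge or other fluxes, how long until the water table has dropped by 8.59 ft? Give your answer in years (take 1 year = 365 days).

A = 5.65 km² = 5.65 × 10^6 m²
Δh = 8.59 ft = 2.618 m
ΔV = Sy × A × Δh = 0.13 × 5.65 × 10^6 × 2.618 = 1.923 × 10^6 m³
Q = 4.7 ML/d = 4700 m³/d
t = ΔV / Q = 1.923 × 10^6 m³ / 4700 m³/d = 409.2 d
t = 409.2 d ≈ 1.121 years

t ≈ 1.12 years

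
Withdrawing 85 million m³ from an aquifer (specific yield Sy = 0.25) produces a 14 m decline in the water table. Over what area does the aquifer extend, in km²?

ΔV = 85 million m³ = 8.5 × 10^7 m³
A = ΔV / (Sy × Δh) = 8.5 × 10^7 / (0.25 × 14) = 2.429 × 10^7 m²
A = 2.429 × 10^7 m² = 24.29 km²

A ≈ 24.3 km²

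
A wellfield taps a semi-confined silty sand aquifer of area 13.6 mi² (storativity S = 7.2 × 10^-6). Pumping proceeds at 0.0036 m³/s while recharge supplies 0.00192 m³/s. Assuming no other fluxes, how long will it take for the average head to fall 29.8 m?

A = 13.6 mi² = 3.522 × 10^7 m²
ΔV = S × A × Δh = 7.2 × 10^-6 × 3.522 × 10^7 × 29.8 = 7558 m³
Net withdrawal = 0.0036 − 0.00192 = 0.00168 m³/s = 145.2 m³/d
t = ΔV / Q = 7558 m³ / 145.2 m³/d = 52.07 d

t ≈ 52.1 days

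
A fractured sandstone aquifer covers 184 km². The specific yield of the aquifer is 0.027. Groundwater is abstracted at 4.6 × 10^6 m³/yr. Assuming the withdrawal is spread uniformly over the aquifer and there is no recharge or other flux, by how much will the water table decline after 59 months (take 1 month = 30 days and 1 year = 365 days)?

A = 184 km² = 1.84 × 10^8 m²
Q = 4.6 × 10^6 m³/yr = 12600 m³/d
t = 59 months = 1770 d
ΔV = Q × t = 12600 m³/d × 1770 d = 2.231 × 10^7 m³
Δh = ΔV / (Sy × A) = 2.231 × 10^7 / (0.027 × 1.84 × 10^8) = 4.49 m

Δh ≈ 4.49 m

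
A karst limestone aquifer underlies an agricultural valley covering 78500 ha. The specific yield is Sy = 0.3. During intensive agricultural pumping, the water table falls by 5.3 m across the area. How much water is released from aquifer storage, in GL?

A = 78500 ha = 7.85 × 10^8 m²
ΔV = Sy × A × Δh = 0.3 × 7.85 × 10^8 m² × 5.3 m = 1.248 × 10^9 m³
ΔV = 1.248 × 10^9 m³ = 1248 GL

ΔV ≈ 1250 GL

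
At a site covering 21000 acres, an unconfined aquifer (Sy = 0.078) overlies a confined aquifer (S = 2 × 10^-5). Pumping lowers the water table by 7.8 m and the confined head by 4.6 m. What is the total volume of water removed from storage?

ΔV ≈ 5.17 × 10^7 m³

A = 21000 acres = 8.498 × 10^7 m²
Unconfined: ΔV_u = Sy × A × Δh_u = 0.078 × 8.498 × 10^7 × 7.8 = 5.17 × 10^7 m³
Confined: ΔV_c = S × A × Δh_c = 2 × 10^-5 × 8.498 × 10^7 × 4.6 = 7819 m³
Total ΔV = 5.17 × 10^7 + 7819 = 5.171 × 10^7 m³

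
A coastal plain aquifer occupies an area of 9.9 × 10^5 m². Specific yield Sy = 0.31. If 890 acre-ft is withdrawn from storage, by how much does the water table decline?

Δh ≈ 3.58 m

ΔV = 890 acre-ft = 1.098 × 10^6 m³
Δh = ΔV / (Sy × A) = 1.098 × 10^6 m³ / (0.31 × 9.9 × 10^5 m²) = 3.577 m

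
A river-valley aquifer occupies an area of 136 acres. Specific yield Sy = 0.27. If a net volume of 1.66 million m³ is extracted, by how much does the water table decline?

A = 136 acres = 5.504 × 10^5 m²
ΔV = 1.66 million m³ = 1.66 × 10^6 m³
Δh = ΔV / (Sy × A) = 1.66 × 10^6 m³ / (0.27 × 5.504 × 10^5 m²) = 11.17 m

Δh ≈ 11.2 m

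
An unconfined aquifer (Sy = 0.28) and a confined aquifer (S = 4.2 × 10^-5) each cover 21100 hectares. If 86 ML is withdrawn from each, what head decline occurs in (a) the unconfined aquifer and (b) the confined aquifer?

A = 21100 hectares = 2.11 × 10^8 m²
ΔV = 86 ML = 86000 m³
Unconfined: Δh_u = ΔV/(Sy·A) = 86000/(0.28 × 2.11 × 10^8) = 0.001456 m
Confined: Δh_c = ΔV/(S·A) = 86000/(4.2 × 10^-5 × 2.11 × 10^8) = 9.704 m

Δh_u ≈ 0.00146 m; Δh_c ≈ 9.7 m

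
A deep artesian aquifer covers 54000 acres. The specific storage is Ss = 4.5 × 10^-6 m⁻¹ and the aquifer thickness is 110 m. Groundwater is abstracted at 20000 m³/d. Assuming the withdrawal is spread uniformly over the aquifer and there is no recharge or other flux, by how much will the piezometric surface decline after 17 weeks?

S = Ss × b = 4.5 × 10^-6 m⁻¹ × 110 m = 4.95 × 10^-4
A = 54000 acres = 2.185 × 10^8 m²
t = 17 weeks = 119 d
ΔV = Q × t = 20000 m³/d × 119 d = 2.38 × 10^6 m³
Δh = ΔV / (S × A) = 2.38 × 10^6 / (4.95 × 10^-4 × 2.185 × 10^8) = 22 m

Δh ≈ 22 m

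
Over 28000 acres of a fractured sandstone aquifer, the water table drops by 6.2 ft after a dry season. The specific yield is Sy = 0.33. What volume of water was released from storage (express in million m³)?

ΔV ≈ 70.7 million m³

A = 28000 acres = 1.133 × 10^8 m²
Δh = 6.2 ft = 1.89 m
ΔV = Sy × A × Δh = 0.33 × 1.133 × 10^8 m² × 1.89 m = 7.066 × 10^7 m³
ΔV = 7.066 × 10^7 m³ = 70.66 million m³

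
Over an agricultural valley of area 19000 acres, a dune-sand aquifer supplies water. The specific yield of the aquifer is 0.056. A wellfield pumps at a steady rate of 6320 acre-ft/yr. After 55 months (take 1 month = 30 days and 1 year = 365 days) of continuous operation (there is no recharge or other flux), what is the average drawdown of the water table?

Δh ≈ 8.18 m

A = 19000 acres = 7.689 × 10^7 m²
Q = 6320 acre-ft/yr = 21360 m³/d
t = 55 months = 1650 d
ΔV = Q × t = 21360 m³/d × 1650 d = 3.524 × 10^7 m³
Δh = ΔV / (Sy × A) = 3.524 × 10^7 / (0.056 × 7.689 × 10^7) = 8.184 m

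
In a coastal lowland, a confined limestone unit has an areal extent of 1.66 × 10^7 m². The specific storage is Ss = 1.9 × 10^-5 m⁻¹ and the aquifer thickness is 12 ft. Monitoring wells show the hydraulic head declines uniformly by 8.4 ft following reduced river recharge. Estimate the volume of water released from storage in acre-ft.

ΔV ≈ 2.39 acre-ft

b = 12 ft = 3.658 m
S = Ss × b = 1.9 × 10^-5 m⁻¹ × 3.658 m = 6.949 × 10^-5
Δh = 8.4 ft = 2.56 m
ΔV = S × A × Δh = 6.949 × 10^-5 × 1.66 × 10^7 m² × 2.56 m = 2954 m³
ΔV = 2954 m³ = 2.395 acre-ft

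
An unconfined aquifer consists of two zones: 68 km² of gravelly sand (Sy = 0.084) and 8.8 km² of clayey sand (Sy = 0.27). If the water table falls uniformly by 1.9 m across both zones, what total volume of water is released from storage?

A₁ = 68 km² = 6.8 × 10^7 m²; A₂ = 8.8 km² = 8.8 × 10^6 m²
ΔV₁ = 0.084 × 6.8 × 10^7 × 1.9 = 1.085 × 10^7 m³
ΔV₂ = 0.27 × 8.8 × 10^6 × 1.9 = 4.514 × 10^6 m³
ΔV = ΔV₁ + ΔV₂ = 1.537 × 10^7 m³

ΔV ≈ 1.54 × 10^7 m³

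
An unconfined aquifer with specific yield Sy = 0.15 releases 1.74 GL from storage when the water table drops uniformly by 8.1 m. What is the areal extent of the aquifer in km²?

ΔV = 1.74 GL = 1.74 × 10^6 m³
A = ΔV / (Sy × Δh) = 1.74 × 10^6 / (0.15 × 8.1) = 1.432 × 10^6 m²
A = 1.432 × 10^6 m² = 1.432 km²

A ≈ 1.43 km²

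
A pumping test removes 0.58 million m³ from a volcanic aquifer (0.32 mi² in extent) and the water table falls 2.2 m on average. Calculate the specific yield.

A = 0.32 mi² = 8.288 × 10^5 m²
ΔV = 0.58 million m³ = 5.8 × 10^5 m³
Sy = ΔV / (A × Δh) = 5.8 × 10^5 m³ / (8.288 × 10^5 m² × 2.2 m) = 0.3181

Sy ≈ 0.32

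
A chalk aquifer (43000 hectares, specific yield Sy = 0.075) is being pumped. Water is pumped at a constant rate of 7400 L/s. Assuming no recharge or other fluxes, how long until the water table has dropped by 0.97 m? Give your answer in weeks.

A = 43000 hectares = 4.3 × 10^8 m²
ΔV = Sy × A × Δh = 0.075 × 4.3 × 10^8 × 0.97 = 3.128 × 10^7 m³
Q = 7400 L/s = 6.394 × 10^5 m³/d
t = ΔV / Q = 3.128 × 10^7 m³ / 6.394 × 10^5 m³/d = 48.93 d
t = 48.93 d ≈ 6.99 weeks

t ≈ 6.99 weeks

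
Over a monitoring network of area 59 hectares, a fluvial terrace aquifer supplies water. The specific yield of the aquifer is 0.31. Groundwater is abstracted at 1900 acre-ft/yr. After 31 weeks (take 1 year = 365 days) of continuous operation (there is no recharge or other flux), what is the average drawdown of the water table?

Δh ≈ 7.62 m

A = 59 hectares = 5.9 × 10^5 m²
Q = 1900 acre-ft/yr = 6421 m³/d
t = 31 weeks = 217 d
ΔV = Q × t = 6421 m³/d × 217 d = 1.393 × 10^6 m³
Δh = ΔV / (Sy × A) = 1.393 × 10^6 / (0.31 × 5.9 × 10^5) = 7.618 m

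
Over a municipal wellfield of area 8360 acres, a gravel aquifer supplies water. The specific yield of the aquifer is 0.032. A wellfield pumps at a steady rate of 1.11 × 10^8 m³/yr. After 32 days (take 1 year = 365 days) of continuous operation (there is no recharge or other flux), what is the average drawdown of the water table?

Δh ≈ 8.99 m

A = 8360 acres = 3.383 × 10^7 m²
Q = 1.11 × 10^8 m³/yr = 3.041 × 10^5 m³/d
ΔV = Q × t = 3.041 × 10^5 m³/d × 32 d = 9.732 × 10^6 m³
Δh = ΔV / (Sy × A) = 9.732 × 10^6 / (0.032 × 3.383 × 10^7) = 8.989 m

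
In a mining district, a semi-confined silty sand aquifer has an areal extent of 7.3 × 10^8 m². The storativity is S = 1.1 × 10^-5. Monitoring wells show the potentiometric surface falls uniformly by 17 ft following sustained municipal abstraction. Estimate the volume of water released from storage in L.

ΔV ≈ 4.16 × 10^7 L

Δh = 17 ft = 5.182 m
ΔV = S × A × Δh = 1.1 × 10^-5 × 7.3 × 10^8 m² × 5.182 m = 41610 m³
ΔV = 41610 m³ = 4.161 × 10^7 L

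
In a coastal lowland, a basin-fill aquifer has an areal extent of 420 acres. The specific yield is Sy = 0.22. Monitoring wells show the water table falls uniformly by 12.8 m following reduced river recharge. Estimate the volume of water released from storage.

ΔV ≈ 4.79 × 10^6 m³

A = 420 acres = 1.7 × 10^6 m²
ΔV = Sy × A × Δh = 0.22 × 1.7 × 10^6 m² × 12.8 m = 4.786 × 10^6 m³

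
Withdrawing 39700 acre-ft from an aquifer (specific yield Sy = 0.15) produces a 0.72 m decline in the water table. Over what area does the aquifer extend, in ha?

A ≈ 45300 ha

ΔV = 39700 acre-ft = 4.897 × 10^7 m³
A = ΔV / (Sy × Δh) = 4.897 × 10^7 / (0.15 × 0.72) = 4.534 × 10^8 m²
A = 4.534 × 10^8 m² = 45340 ha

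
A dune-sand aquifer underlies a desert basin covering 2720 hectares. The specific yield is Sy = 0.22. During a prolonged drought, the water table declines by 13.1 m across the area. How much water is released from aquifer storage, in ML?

ΔV ≈ 78400 ML

A = 2720 hectares = 2.72 × 10^7 m²
ΔV = Sy × A × Δh = 0.22 × 2.72 × 10^7 m² × 13.1 m = 7.839 × 10^7 m³
ΔV = 7.839 × 10^7 m³ = 78390 ML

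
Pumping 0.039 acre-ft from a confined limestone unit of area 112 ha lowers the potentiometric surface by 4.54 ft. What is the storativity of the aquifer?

S ≈ 3.1 × 10^-5

A = 112 ha = 1.12 × 10^6 m²
Δh = 4.54 ft = 1.384 m
ΔV = 0.039 acre-ft = 48.11 m³
S = ΔV / (A × Δh) = 48.11 m³ / (1.12 × 10^6 m² × 1.384 m) = 3.104 × 10^-5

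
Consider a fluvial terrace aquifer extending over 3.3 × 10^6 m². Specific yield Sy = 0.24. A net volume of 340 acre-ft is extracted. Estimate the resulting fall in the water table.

Δh ≈ 0.53 m

ΔV = 340 acre-ft = 4.194 × 10^5 m³
Δh = ΔV / (Sy × A) = 4.194 × 10^5 m³ / (0.24 × 3.3 × 10^6 m²) = 0.5295 m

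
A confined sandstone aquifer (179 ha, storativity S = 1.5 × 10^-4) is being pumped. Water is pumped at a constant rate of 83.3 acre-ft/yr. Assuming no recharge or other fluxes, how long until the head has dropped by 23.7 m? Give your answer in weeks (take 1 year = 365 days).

t ≈ 3.23 weeks

A = 179 ha = 1.79 × 10^6 m²
ΔV = S × A × Δh = 1.5 × 10^-4 × 1.79 × 10^6 × 23.7 = 6363 m³
Q = 83.3 acre-ft/yr = 281.5 m³/d
t = ΔV / Q = 6363 m³ / 281.5 m³/d = 22.61 d
t = 22.61 d ≈ 3.229 weeks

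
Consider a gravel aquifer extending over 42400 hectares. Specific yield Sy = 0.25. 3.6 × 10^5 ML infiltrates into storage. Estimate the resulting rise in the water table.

A = 42400 hectares = 4.24 × 10^8 m²
ΔV = 3.6 × 10^5 ML = 3.6 × 10^8 m³
Δh = ΔV / (Sy × A) = 3.6 × 10^8 m³ / (0.25 × 4.24 × 10^8 m²) = 3.396 m

Δh ≈ 3.4 m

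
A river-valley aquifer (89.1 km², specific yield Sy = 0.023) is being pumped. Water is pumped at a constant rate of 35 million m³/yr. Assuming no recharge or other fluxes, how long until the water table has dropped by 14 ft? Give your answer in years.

t ≈ 0.25 years

A = 89.1 km² = 8.91 × 10^7 m²
Δh = 14 ft = 4.267 m
ΔV = Sy × A × Δh = 0.023 × 8.91 × 10^7 × 4.267 = 8.745 × 10^6 m³
Q = 35 million m³/yr = 95890 m³/d
t = ΔV / Q = 8.745 × 10^6 m³ / 95890 m³/d = 91.2 d
t = 91.2 d ≈ 0.2499 years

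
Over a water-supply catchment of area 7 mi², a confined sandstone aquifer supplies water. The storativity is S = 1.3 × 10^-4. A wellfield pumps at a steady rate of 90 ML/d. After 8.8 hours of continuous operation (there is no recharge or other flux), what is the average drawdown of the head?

Δh ≈ 14 m

A = 7 mi² = 1.813 × 10^7 m²
Q = 90 ML/d = 90000 m³/d
t = 8.8 hours = 0.3667 d
ΔV = Q × t = 90000 m³/d × 0.3667 d = 33000 m³
Δh = ΔV / (S × A) = 33000 / (1.3 × 10^-4 × 1.813 × 10^7) = 14 m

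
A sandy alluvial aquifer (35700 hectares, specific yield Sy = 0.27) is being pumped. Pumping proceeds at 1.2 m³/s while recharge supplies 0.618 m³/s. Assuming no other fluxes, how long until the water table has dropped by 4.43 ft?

t ≈ 2590 days

A = 35700 hectares = 3.57 × 10^8 m²
Δh = 4.43 ft = 1.35 m
ΔV = Sy × A × Δh = 0.27 × 3.57 × 10^8 × 1.35 = 1.302 × 10^8 m³
Net withdrawal = 1.2 − 0.618 = 0.582 m³/s = 50280 m³/d
t = ΔV / Q = 1.302 × 10^8 m³ / 50280 m³/d = 2588 d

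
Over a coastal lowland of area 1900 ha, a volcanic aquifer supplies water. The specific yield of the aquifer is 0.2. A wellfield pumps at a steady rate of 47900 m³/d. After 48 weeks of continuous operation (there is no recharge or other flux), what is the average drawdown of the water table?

Δh ≈ 4.24 m

A = 1900 ha = 1.9 × 10^7 m²
t = 48 weeks = 336 d
ΔV = Q × t = 47900 m³/d × 336 d = 1.609 × 10^7 m³
Δh = ΔV / (Sy × A) = 1.609 × 10^7 / (0.2 × 1.9 × 10^7) = 4.235 m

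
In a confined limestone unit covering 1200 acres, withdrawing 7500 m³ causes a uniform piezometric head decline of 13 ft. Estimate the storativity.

A = 1200 acres = 4.856 × 10^6 m²
Δh = 13 ft = 3.962 m
S = ΔV / (A × Δh) = 7500 m³ / (4.856 × 10^6 m² × 3.962 m) = 3.898 × 10^-4

S ≈ 3.9 × 10^-4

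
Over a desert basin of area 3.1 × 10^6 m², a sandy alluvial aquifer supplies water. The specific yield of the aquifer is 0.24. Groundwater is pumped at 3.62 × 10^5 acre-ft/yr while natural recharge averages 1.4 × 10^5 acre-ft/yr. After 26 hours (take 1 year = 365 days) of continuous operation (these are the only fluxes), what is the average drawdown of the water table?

Net abstraction = 3.62 × 10^5 − 1.4 × 10^5 = 2.22 × 10^5 acre-ft/yr
Q_net = 2.22 × 10^5 acre-ft/yr = 7.502 × 10^5 m³/d
t = 26 hours = 1.083 d
ΔV = Q × t = 7.502 × 10^5 m³/d × 1.083 d = 8.127 × 10^5 m³
Δh = ΔV / (Sy × A) = 8.127 × 10^5 / (0.24 × 3.1 × 10^6) = 1.092 m

Δh ≈ 1.09 m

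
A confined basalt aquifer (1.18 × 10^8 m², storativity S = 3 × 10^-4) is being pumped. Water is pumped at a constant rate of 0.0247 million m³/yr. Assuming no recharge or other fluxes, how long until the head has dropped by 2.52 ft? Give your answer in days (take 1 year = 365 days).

t ≈ 402 days

Δh = 2.52 ft = 0.7681 m
ΔV = S × A × Δh = 3 × 10^-4 × 1.18 × 10^8 × 0.7681 = 27190 m³
Q = 0.0247 million m³/yr = 67.67 m³/d
t = ΔV / Q = 27190 m³ / 67.67 m³/d = 401.8 d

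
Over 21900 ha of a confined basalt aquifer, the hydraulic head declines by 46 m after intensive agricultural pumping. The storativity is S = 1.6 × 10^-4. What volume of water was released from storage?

A = 21900 ha = 2.19 × 10^8 m²
ΔV = S × A × Δh = 1.6 × 10^-4 × 2.19 × 10^8 m² × 46 m = 1.612 × 10^6 m³

ΔV ≈ 1.61 × 10^6 m³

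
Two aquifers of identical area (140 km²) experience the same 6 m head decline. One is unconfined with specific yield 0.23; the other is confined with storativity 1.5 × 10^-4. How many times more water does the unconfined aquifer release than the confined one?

ΔV_u / ΔV_c ≈ 1530

A = 140 km² = 1.4 × 10^8 m²
Unconfined: ΔV_u = Sy × A × Δh = 0.23 × 1.4 × 10^8 × 6 = 1.932 × 10^8 m³
Confined: ΔV_c = S × A × Δh = 1.5 × 10^-4 × 1.4 × 10^8 × 6 = 1.26 × 10^5 m³
Ratio = ΔV_u / ΔV_c = Sy / S = 0.23 / 1.5 × 10^-4 = 1533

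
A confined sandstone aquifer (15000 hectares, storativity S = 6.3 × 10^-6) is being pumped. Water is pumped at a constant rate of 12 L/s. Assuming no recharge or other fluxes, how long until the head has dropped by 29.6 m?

A = 15000 hectares = 1.5 × 10^8 m²
ΔV = S × A × Δh = 6.3 × 10^-6 × 1.5 × 10^8 × 29.6 = 27970 m³
Q = 12 L/s = 1037 m³/d
t = ΔV / Q = 27970 m³ / 1037 m³/d = 26.98 d

t ≈ 27 days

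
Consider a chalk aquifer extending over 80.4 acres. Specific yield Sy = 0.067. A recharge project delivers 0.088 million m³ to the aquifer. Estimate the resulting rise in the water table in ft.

Δh ≈ 13.2 ft

A = 80.4 acres = 3.254 × 10^5 m²
ΔV = 0.088 million m³ = 88000 m³
Δh = ΔV / (Sy × A) = 88000 m³ / (0.067 × 3.254 × 10^5 m²) = 4.037 m
Δh = 4.037 m = 13.24 ft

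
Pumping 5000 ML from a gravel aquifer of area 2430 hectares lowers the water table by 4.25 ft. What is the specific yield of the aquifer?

Sy ≈ 0.16

A = 2430 hectares = 2.43 × 10^7 m²
Δh = 4.25 ft = 1.295 m
ΔV = 5000 ML = 5 × 10^6 m³
Sy = ΔV / (A × Δh) = 5 × 10^6 m³ / (2.43 × 10^7 m² × 1.295 m) = 0.1588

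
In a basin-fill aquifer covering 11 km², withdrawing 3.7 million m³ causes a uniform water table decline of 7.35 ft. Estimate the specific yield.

Sy ≈ 0.15

A = 11 km² = 1.1 × 10^7 m²
Δh = 7.35 ft = 2.24 m
ΔV = 3.7 million m³ = 3.7 × 10^6 m³
Sy = ΔV / (A × Δh) = 3.7 × 10^6 m³ / (1.1 × 10^7 m² × 2.24 m) = 0.1501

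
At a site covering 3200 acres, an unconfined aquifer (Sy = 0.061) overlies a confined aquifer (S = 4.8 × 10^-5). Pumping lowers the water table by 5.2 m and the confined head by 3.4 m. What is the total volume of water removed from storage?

ΔV ≈ 4.11 × 10^6 m³

A = 3200 acres = 1.295 × 10^7 m²
Unconfined: ΔV_u = Sy × A × Δh_u = 0.061 × 1.295 × 10^7 × 5.2 = 4.108 × 10^6 m³
Confined: ΔV_c = S × A × Δh_c = 4.8 × 10^-5 × 1.295 × 10^7 × 3.4 = 2113 m³
Total ΔV = 4.108 × 10^6 + 2113 = 4.11 × 10^6 m³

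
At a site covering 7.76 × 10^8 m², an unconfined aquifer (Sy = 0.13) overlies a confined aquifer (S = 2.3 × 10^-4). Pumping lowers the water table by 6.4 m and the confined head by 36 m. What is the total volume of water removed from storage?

Unconfined: ΔV_u = Sy × A × Δh_u = 0.13 × 7.76 × 10^8 × 6.4 = 6.456 × 10^8 m³
Confined: ΔV_c = S × A × Δh_c = 2.3 × 10^-4 × 7.76 × 10^8 × 36 = 6.425 × 10^6 m³
Total ΔV = 6.456 × 10^8 + 6.425 × 10^6 = 6.521 × 10^8 m³

ΔV ≈ 6.52 × 10^8 m³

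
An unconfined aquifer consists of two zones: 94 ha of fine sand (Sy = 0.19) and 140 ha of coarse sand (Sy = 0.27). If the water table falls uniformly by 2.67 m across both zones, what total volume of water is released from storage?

ΔV ≈ 1.49 × 10^6 m³

A₁ = 94 ha = 9.4 × 10^5 m²; A₂ = 140 ha = 1.4 × 10^6 m²
ΔV₁ = 0.19 × 9.4 × 10^5 × 2.67 = 4.769 × 10^5 m³
ΔV₂ = 0.27 × 1.4 × 10^6 × 2.67 = 1.009 × 10^6 m³
ΔV = ΔV₁ + ΔV₂ = 1.486 × 10^6 m³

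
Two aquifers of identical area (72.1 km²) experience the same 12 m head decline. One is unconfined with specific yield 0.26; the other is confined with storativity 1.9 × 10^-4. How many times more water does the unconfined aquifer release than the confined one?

A = 72.1 km² = 7.21 × 10^7 m²
Unconfined: ΔV_u = Sy × A × Δh = 0.26 × 7.21 × 10^7 × 12 = 2.25 × 10^8 m³
Confined: ΔV_c = S × A × Δh = 1.9 × 10^-4 × 7.21 × 10^7 × 12 = 1.644 × 10^5 m³
Ratio = ΔV_u / ΔV_c = Sy / S = 0.26 / 1.9 × 10^-4 = 1368

ΔV_u / ΔV_c ≈ 1370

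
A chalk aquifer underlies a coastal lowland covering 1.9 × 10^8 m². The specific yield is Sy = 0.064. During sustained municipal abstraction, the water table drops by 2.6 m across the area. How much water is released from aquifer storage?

ΔV ≈ 3.16 × 10^7 m³

ΔV = Sy × A × Δh = 0.064 × 1.9 × 10^8 m² × 2.6 m = 3.162 × 10^7 m³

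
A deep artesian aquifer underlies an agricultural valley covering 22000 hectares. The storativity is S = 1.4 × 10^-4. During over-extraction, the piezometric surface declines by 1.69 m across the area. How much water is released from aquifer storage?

A = 22000 hectares = 2.2 × 10^8 m²
ΔV = S × A × Δh = 1.4 × 10^-4 × 2.2 × 10^8 m² × 1.69 m = 52050 m³

ΔV ≈ 52100 m³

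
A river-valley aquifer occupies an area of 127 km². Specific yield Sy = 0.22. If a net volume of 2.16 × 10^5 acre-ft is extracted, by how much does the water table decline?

Δh ≈ 9.54 m

A = 127 km² = 1.27 × 10^8 m²
ΔV = 2.16 × 10^5 acre-ft = 2.664 × 10^8 m³
Δh = ΔV / (Sy × A) = 2.664 × 10^8 m³ / (0.22 × 1.27 × 10^8 m²) = 9.536 m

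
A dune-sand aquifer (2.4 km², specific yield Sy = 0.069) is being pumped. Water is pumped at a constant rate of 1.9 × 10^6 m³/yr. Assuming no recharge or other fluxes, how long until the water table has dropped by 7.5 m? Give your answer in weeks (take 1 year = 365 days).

A = 2.4 km² = 2.4 × 10^6 m²
ΔV = Sy × A × Δh = 0.069 × 2.4 × 10^6 × 7.5 = 1.242 × 10^6 m³
Q = 1.9 × 10^6 m³/yr = 5205 m³/d
t = ΔV / Q = 1.242 × 10^6 m³ / 5205 m³/d = 238.6 d
t = 238.6 d ≈ 34.08 weeks

t ≈ 34.1 weeks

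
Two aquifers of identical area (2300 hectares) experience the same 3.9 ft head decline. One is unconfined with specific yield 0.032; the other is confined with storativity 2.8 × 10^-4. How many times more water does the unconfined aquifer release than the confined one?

A = 2300 hectares = 2.3 × 10^7 m²
Δh = 3.9 ft = 1.189 m
Unconfined: ΔV_u = Sy × A × Δh = 0.032 × 2.3 × 10^7 × 1.189 = 8.749 × 10^5 m³
Confined: ΔV_c = S × A × Δh = 2.8 × 10^-4 × 2.3 × 10^7 × 1.189 = 7655 m³
Ratio = ΔV_u / ΔV_c = Sy / S = 0.032 / 2.8 × 10^-4 = 114.3

ΔV_u / ΔV_c ≈ 114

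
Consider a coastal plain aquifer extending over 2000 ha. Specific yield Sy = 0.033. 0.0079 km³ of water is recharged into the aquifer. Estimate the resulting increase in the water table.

A = 2000 ha = 2 × 10^7 m²
ΔV = 0.0079 km³ = 7.9 × 10^6 m³
Δh = ΔV / (Sy × A) = 7.9 × 10^6 m³ / (0.033 × 2 × 10^7 m²) = 11.97 m

Δh ≈ 12 m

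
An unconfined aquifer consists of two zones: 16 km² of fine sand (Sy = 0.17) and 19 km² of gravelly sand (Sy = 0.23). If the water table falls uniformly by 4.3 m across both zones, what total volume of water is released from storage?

ΔV ≈ 3.05 × 10^7 m³

A₁ = 16 km² = 1.6 × 10^7 m²; A₂ = 19 km² = 1.9 × 10^7 m²
ΔV₁ = 0.17 × 1.6 × 10^7 × 4.3 = 1.17 × 10^7 m³
ΔV₂ = 0.23 × 1.9 × 10^7 × 4.3 = 1.879 × 10^7 m³
ΔV = ΔV₁ + ΔV₂ = 3.049 × 10^7 m³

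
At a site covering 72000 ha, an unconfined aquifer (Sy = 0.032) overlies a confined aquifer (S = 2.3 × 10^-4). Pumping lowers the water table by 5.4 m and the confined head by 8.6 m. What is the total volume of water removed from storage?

ΔV ≈ 1.26 × 10^8 m³

A = 72000 ha = 7.2 × 10^8 m²
Unconfined: ΔV_u = Sy × A × Δh_u = 0.032 × 7.2 × 10^8 × 5.4 = 1.244 × 10^8 m³
Confined: ΔV_c = S × A × Δh_c = 2.3 × 10^-4 × 7.2 × 10^8 × 8.6 = 1.424 × 10^6 m³
Total ΔV = 1.244 × 10^8 + 1.424 × 10^6 = 1.258 × 10^8 m³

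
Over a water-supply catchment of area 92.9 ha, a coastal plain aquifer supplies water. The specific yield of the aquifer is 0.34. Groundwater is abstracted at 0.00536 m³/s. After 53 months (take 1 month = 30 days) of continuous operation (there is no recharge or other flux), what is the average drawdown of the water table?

Δh ≈ 2.33 m

A = 92.9 ha = 9.29 × 10^5 m²
Q = 0.00536 m³/s = 463.1 m³/d
t = 53 months = 1590 d
ΔV = Q × t = 463.1 m³/d × 1590 d = 7.363 × 10^5 m³
Δh = ΔV / (Sy × A) = 7.363 × 10^5 / (0.34 × 9.29 × 10^5) = 2.331 m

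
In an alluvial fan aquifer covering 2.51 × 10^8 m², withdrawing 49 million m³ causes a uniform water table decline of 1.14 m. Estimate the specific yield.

Sy ≈ 0.17

ΔV = 49 million m³ = 4.9 × 10^7 m³
Sy = ΔV / (A × Δh) = 4.9 × 10^7 m³ / (2.51 × 10^8 m² × 1.14 m) = 0.1712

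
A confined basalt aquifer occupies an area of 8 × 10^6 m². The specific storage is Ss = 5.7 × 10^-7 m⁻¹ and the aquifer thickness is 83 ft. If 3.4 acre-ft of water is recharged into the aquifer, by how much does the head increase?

Δh ≈ 36.4 m

b = 83 ft = 25.3 m
S = Ss × b = 5.7 × 10^-7 m⁻¹ × 25.3 m = 1.442 × 10^-5
ΔV = 3.4 acre-ft = 4194 m³
Δh = ΔV / (S × A) = 4194 m³ / (1.442 × 10^-5 × 8 × 10^6 m²) = 36.35 m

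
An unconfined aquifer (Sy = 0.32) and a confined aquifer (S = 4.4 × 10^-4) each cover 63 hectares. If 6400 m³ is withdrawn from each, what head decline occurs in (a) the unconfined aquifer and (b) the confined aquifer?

A = 63 hectares = 6.3 × 10^5 m²
Unconfined: Δh_u = ΔV/(Sy·A) = 6400/(0.32 × 6.3 × 10^5) = 0.03175 m
Confined: Δh_c = ΔV/(S·A) = 6400/(4.4 × 10^-4 × 6.3 × 10^5) = 23.09 m

Δh_u ≈ 0.0317 m; Δh_c ≈ 23.1 m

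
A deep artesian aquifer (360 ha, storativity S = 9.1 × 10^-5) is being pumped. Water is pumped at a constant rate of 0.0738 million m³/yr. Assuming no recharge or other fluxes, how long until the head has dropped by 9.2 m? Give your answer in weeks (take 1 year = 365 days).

t ≈ 2.13 weeks

A = 360 ha = 3.6 × 10^6 m²
ΔV = S × A × Δh = 9.1 × 10^-5 × 3.6 × 10^6 × 9.2 = 3014 m³
Q = 0.0738 million m³/yr = 202.2 m³/d
t = ΔV / Q = 3014 m³ / 202.2 m³/d = 14.91 d
t = 14.91 d ≈ 2.129 weeks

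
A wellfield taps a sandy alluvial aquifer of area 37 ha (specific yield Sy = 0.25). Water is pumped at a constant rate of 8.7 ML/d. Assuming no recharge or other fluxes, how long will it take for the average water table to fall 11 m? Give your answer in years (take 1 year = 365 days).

t ≈ 0.32 years

A = 37 ha = 3.7 × 10^5 m²
ΔV = Sy × A × Δh = 0.25 × 3.7 × 10^5 × 11 = 1.018 × 10^6 m³
Q = 8.7 ML/d = 8700 m³/d
t = ΔV / Q = 1.018 × 10^6 m³ / 8700 m³/d = 117 d
t = 117 d ≈ 0.3204 years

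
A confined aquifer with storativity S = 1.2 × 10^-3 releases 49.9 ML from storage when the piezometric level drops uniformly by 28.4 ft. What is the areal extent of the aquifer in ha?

A ≈ 480 ha

Δh = 28.4 ft = 8.656 m
ΔV = 49.9 ML = 49900 m³
A = ΔV / (S × Δh) = 49900 / (0.0012 × 8.656) = 4.804 × 10^6 m²
A = 4.804 × 10^6 m² = 480.4 ha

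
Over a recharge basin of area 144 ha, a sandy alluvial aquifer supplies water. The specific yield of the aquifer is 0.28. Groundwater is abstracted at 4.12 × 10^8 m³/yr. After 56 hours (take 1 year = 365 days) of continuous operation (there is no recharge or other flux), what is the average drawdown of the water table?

Δh ≈ 6.53 m

A = 144 ha = 1.44 × 10^6 m²
Q = 4.12 × 10^8 m³/yr = 1.129 × 10^6 m³/d
t = 56 hours = 2.333 d
ΔV = Q × t = 1.129 × 10^6 m³/d × 2.333 d = 2.634 × 10^6 m³
Δh = ΔV / (Sy × A) = 2.634 × 10^6 / (0.28 × 1.44 × 10^6) = 6.532 m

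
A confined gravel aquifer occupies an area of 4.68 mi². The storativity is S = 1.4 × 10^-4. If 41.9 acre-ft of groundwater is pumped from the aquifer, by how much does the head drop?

A = 4.68 mi² = 1.212 × 10^7 m²
ΔV = 41.9 acre-ft = 51680 m³
Δh = ΔV / (S × A) = 51680 m³ / (1.4 × 10^-4 × 1.212 × 10^7 m²) = 30.46 m

Δh ≈ 30.5 m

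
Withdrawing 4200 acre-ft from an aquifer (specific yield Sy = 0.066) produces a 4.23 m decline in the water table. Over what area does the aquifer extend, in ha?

ΔV = 4200 acre-ft = 5.181 × 10^6 m³
A = ΔV / (Sy × Δh) = 5.181 × 10^6 / (0.066 × 4.23) = 1.856 × 10^7 m²
A = 1.856 × 10^7 m² = 1856 ha

A ≈ 1860 ha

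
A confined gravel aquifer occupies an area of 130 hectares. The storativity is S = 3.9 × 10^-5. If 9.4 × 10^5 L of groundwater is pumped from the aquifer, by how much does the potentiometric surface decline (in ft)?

Δh ≈ 60.8 ft

A = 130 hectares = 1.3 × 10^6 m²
ΔV = 9.4 × 10^5 L = 940 m³
Δh = ΔV / (S × A) = 940 m³ / (3.9 × 10^-5 × 1.3 × 10^6 m²) = 18.54 m
Δh = 18.54 m = 60.83 ft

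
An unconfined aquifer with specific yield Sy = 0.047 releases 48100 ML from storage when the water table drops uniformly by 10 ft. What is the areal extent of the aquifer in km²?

A ≈ 336 km²

Δh = 10 ft = 3.048 m
ΔV = 48100 ML = 4.81 × 10^7 m³
A = ΔV / (Sy × Δh) = 4.81 × 10^7 / (0.047 × 3.048) = 3.358 × 10^8 m²
A = 3.358 × 10^8 m² = 335.8 km²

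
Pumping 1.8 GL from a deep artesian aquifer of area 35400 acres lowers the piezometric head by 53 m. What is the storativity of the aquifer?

A = 35400 acres = 1.433 × 10^8 m²
ΔV = 1.8 GL = 1.8 × 10^6 m³
S = ΔV / (A × Δh) = 1.8 × 10^6 m³ / (1.433 × 10^8 m² × 53 m) = 2.371 × 10^-4

S ≈ 2.4 × 10^-4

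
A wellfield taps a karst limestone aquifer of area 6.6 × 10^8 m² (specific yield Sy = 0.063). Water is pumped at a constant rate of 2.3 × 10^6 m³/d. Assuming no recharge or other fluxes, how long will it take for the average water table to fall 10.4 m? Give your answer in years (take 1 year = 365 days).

t ≈ 0.515 years

ΔV = Sy × A × Δh = 0.063 × 6.6 × 10^8 × 10.4 = 4.324 × 10^8 m³
t = ΔV / Q = 4.324 × 10^8 m³ / 2.3 × 10^6 m³/d = 188 d
t = 188 d ≈ 0.5151 years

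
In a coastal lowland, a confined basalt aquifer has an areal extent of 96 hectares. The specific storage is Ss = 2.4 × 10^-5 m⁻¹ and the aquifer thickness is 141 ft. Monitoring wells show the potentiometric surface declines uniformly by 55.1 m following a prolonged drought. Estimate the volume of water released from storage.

b = 141 ft = 42.98 m
S = Ss × b = 2.4 × 10^-5 m⁻¹ × 42.98 m = 1.031 × 10^-3
A = 96 hectares = 9.6 × 10^5 m²
ΔV = S × A × Δh = 0.001031 × 9.6 × 10^5 m² × 55.1 m = 54560 m³

ΔV ≈ 54600 m³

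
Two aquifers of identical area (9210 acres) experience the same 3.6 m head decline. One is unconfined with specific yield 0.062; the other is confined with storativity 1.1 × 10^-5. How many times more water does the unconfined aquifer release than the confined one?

A = 9210 acres = 3.727 × 10^7 m²
Unconfined: ΔV_u = Sy × A × Δh = 0.062 × 3.727 × 10^7 × 3.6 = 8.319 × 10^6 m³
Confined: ΔV_c = S × A × Δh = 1.1 × 10^-5 × 3.727 × 10^7 × 3.6 = 1476 m³
Ratio = ΔV_u / ΔV_c = Sy / S = 0.062 / 1.1 × 10^-5 = 5636

ΔV_u / ΔV_c ≈ 5640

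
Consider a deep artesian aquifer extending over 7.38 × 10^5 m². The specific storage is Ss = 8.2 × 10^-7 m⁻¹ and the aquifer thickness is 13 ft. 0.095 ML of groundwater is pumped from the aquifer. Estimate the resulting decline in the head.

Δh ≈ 39.6 m

b = 13 ft = 3.962 m
S = Ss × b = 8.2 × 10^-7 m⁻¹ × 3.962 m = 3.249 × 10^-6
ΔV = 0.095 ML = 95 m³
Δh = ΔV / (S × A) = 95 m³ / (3.249 × 10^-6 × 7.38 × 10^5 m²) = 39.62 m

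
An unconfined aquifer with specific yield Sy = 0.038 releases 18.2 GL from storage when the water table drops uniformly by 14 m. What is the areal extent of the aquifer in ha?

ΔV = 18.2 GL = 1.82 × 10^7 m³
A = ΔV / (Sy × Δh) = 1.82 × 10^7 / (0.038 × 14) = 3.421 × 10^7 m²
A = 3.421 × 10^7 m² = 3421 ha

A ≈ 3420 ha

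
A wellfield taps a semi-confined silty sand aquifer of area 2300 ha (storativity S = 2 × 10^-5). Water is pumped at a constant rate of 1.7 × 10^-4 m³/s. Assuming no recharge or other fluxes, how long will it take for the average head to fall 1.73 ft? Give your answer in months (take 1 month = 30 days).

A = 2300 ha = 2.3 × 10^7 m²
Δh = 1.73 ft = 0.5273 m
ΔV = S × A × Δh = 2 × 10^-5 × 2.3 × 10^7 × 0.5273 = 242.6 m³
Q = 1.7 × 10^-4 m³/s = 14.69 m³/d
t = ΔV / Q = 242.6 m³ / 14.69 m³/d = 16.51 d
t = 16.51 d ≈ 0.5505 months

t ≈ 0.55 months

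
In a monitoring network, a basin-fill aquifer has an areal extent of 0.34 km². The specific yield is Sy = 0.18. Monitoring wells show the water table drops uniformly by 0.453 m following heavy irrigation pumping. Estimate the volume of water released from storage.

A = 0.34 km² = 3.4 × 10^5 m²
ΔV = Sy × A × Δh = 0.18 × 3.4 × 10^5 m² × 0.453 m = 27720 m³

ΔV ≈ 27700 m³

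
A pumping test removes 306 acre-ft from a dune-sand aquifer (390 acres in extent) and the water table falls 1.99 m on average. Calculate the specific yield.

A = 390 acres = 1.578 × 10^6 m²
ΔV = 306 acre-ft = 3.774 × 10^5 m³
Sy = ΔV / (A × Δh) = 3.774 × 10^5 m³ / (1.578 × 10^6 m² × 1.99 m) = 0.1202

Sy ≈ 0.12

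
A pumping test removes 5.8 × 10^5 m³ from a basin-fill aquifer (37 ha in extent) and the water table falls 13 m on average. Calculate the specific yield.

A = 37 ha = 3.7 × 10^5 m²
Sy = ΔV / (A × Δh) = 5.8 × 10^5 m³ / (3.7 × 10^5 m² × 13 m) = 0.1206

Sy ≈ 0.12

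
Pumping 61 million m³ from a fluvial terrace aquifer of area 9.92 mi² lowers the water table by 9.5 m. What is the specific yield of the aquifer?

Sy ≈ 0.25

A = 9.92 mi² = 2.569 × 10^7 m²
ΔV = 61 million m³ = 6.1 × 10^7 m³
Sy = ΔV / (A × Δh) = 6.1 × 10^7 m³ / (2.569 × 10^7 m² × 9.5 m) = 0.2499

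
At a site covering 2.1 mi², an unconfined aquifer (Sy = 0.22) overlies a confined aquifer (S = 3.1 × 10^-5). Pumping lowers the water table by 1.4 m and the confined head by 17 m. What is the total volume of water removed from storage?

ΔV ≈ 1.68 × 10^6 m³

A = 2.1 mi² = 5.439 × 10^6 m²
Unconfined: ΔV_u = Sy × A × Δh_u = 0.22 × 5.439 × 10^6 × 1.4 = 1.675 × 10^6 m³
Confined: ΔV_c = S × A × Δh_c = 3.1 × 10^-5 × 5.439 × 10^6 × 17 = 2866 m³
Total ΔV = 1.675 × 10^6 + 2866 = 1.678 × 10^6 m³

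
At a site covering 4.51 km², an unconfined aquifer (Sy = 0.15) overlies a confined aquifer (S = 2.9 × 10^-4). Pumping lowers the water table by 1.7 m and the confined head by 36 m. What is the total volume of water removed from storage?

A = 4.51 km² = 4.51 × 10^6 m²
Unconfined: ΔV_u = Sy × A × Δh_u = 0.15 × 4.51 × 10^6 × 1.7 = 1.15 × 10^6 m³
Confined: ΔV_c = S × A × Δh_c = 2.9 × 10^-4 × 4.51 × 10^6 × 36 = 47080 m³
Total ΔV = 1.15 × 10^6 + 47080 = 1.197 × 10^6 m³

ΔV ≈ 1.2 × 10^6 m³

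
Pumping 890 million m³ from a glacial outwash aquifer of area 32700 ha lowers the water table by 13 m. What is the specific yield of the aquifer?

A = 32700 ha = 3.27 × 10^8 m²
ΔV = 890 million m³ = 8.9 × 10^8 m³
Sy = ΔV / (A × Δh) = 8.9 × 10^8 m³ / (3.27 × 10^8 m² × 13 m) = 0.2094

Sy ≈ 0.21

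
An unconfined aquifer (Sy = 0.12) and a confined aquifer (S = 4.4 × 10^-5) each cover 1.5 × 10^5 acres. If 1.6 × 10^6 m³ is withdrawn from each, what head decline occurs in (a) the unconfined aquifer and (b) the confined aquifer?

Δh_u ≈ 0.022 m; Δh_c ≈ 59.9 m

A = 1.5 × 10^5 acres = 6.07 × 10^8 m²
Unconfined: Δh_u = ΔV/(Sy·A) = 1.6 × 10^6/(0.12 × 6.07 × 10^8) = 0.02196 m
Confined: Δh_c = ΔV/(S·A) = 1.6 × 10^6/(4.4 × 10^-5 × 6.07 × 10^8) = 59.9 m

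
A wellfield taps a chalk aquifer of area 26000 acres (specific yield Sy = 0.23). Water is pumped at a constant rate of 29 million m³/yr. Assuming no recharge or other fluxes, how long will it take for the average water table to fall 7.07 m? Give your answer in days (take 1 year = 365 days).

t ≈ 2150 days

A = 26000 acres = 1.052 × 10^8 m²
ΔV = Sy × A × Δh = 0.23 × 1.052 × 10^8 × 7.07 = 1.711 × 10^8 m³
Q = 29 million m³/yr = 79450 m³/d
t = ΔV / Q = 1.711 × 10^8 m³ / 79450 m³/d = 2153 d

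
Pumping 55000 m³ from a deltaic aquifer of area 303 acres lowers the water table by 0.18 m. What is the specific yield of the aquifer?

A = 303 acres = 1.226 × 10^6 m²
Sy = ΔV / (A × Δh) = 55000 m³ / (1.226 × 10^6 m² × 0.18 m) = 0.2492

Sy ≈ 0.25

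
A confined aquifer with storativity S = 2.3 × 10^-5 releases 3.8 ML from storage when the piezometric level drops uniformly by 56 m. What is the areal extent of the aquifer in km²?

ΔV = 3.8 ML = 3800 m³
A = ΔV / (S × Δh) = 3800 / (2.3 × 10^-5 × 56) = 2.95 × 10^6 m²
A = 2.95 × 10^6 m² = 2.95 km²

A ≈ 2.95 km²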